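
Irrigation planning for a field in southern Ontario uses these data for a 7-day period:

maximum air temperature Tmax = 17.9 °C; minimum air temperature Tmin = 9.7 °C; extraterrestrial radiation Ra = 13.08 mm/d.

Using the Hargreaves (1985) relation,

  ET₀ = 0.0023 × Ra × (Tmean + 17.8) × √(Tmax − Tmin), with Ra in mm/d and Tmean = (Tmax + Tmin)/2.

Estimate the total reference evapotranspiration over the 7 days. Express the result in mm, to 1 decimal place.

Tmean = (17.9 + 9.7)/2 = 13.80 °C
ET₀ = 0.0023 × 13.08 × (13.80 + 17.8) × √8.2 = 0.0023 × 13.08 × 31.60 × 2.8636 = 2.7223 mm/d
Over 7 days: 2.7223 × 7 = 19.056 mm

19.1 mm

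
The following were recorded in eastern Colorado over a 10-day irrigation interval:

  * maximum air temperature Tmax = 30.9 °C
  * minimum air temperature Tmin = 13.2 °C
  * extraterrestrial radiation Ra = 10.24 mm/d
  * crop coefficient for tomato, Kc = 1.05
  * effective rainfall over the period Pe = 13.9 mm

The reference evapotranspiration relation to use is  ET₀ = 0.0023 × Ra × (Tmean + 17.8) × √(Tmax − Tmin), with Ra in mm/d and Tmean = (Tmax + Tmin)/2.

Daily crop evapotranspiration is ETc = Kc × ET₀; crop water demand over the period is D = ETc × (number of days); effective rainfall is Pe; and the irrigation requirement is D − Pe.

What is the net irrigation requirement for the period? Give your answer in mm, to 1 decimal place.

Tmean = (30.9 + 13.2)/2 = 22.05 °C
ET₀ = 0.0023 × 10.24 × (22.05 + 17.8) × √17.7 = 0.0023 × 10.24 × 39.85 × 4.2071 = 3.9486 mm/d
ETc = Kc × ET₀ = 1.05 × 3.9486 = 4.1460 mm/d
Crop demand D = ETc × 10 d = 4.1460 × 10 = 41.460 mm
D − Pe = 41.460 − 13.9 = 27.560 mm

27.6 mm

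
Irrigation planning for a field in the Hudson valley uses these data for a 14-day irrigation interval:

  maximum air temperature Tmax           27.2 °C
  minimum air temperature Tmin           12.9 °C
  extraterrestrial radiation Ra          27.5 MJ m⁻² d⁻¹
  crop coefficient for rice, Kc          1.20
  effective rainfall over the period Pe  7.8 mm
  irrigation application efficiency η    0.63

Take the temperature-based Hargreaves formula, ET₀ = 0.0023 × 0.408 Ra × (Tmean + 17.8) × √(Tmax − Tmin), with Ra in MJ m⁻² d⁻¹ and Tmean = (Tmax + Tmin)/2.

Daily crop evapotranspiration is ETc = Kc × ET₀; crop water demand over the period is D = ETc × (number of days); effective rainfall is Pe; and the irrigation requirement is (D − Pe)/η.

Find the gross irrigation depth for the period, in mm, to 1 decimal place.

86.1 mm

Tmean = (27.2 + 12.9)/2 = 20.05 °C
0.408 Ra = 0.408 × 27.5 = 11.2200 mm/d equivalent
ET₀ = 0.0023 × 11.2200 × (20.05 + 17.8) × √14.3 = 0.0023 × 11.2200 × 37.85 × 3.7815 = 3.6936 mm/d
ETc = Kc × ET₀ = 1.20 × 3.6936 = 4.4323 mm/d
Crop demand D = ETc × 14 d = 4.4323 × 14 = 62.052 mm
D − Pe = 62.052 − 7.8 = 54.252 mm
Gross irrigation = 54.252 / 0.63 = 86.114 mm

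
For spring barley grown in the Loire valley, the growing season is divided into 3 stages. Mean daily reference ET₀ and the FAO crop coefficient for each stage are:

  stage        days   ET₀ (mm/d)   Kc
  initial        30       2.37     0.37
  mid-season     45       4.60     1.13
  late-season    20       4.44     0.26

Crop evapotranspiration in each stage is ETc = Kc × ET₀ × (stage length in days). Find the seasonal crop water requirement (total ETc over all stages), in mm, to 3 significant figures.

initial: 0.37 × 2.37 × 30 = 26.31 mm
mid-season: 1.13 × 4.60 × 45 = 233.91 mm
late-season: 0.26 × 4.44 × 20 = 23.09 mm
Seasonal total = 283.31 mm

283 mm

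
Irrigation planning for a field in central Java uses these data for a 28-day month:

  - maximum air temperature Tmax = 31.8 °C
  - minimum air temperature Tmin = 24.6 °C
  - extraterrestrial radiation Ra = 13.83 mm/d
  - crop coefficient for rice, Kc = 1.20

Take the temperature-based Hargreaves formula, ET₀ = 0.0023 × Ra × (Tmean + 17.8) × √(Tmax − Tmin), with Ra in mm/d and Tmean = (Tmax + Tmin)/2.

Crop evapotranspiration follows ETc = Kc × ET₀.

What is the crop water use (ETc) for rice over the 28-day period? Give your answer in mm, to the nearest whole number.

Tmean = (31.8 + 24.6)/2 = 28.20 °C
ET₀ = 0.0023 × 13.83 × (28.20 + 17.8) × √7.2 = 0.0023 × 13.83 × 46.00 × 2.6833 = 3.9262 mm/d
ETc = Kc × ET₀ = 1.20 × 3.9262 = 4.7114 mm/d
Over 28 days: 4.7114 × 28 = 131.919 mm

132 mm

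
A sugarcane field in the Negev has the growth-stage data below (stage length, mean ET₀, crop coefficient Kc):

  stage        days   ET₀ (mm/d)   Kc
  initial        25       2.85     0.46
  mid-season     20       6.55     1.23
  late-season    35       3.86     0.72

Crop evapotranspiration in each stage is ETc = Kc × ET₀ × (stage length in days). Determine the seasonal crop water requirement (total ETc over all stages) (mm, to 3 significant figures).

291 mm

initial: 0.46 × 2.85 × 25 = 32.78 mm
mid-season: 1.23 × 6.55 × 20 = 161.13 mm
late-season: 0.72 × 3.86 × 35 = 97.27 mm
Seasonal total = 291.18 mm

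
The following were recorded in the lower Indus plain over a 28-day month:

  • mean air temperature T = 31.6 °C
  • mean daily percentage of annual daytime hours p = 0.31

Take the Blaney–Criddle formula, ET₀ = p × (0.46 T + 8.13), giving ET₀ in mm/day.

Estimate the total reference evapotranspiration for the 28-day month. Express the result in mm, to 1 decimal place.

196.7 mm

ET₀ = 0.31 × (0.46 × 31.6 + 8.13) = 0.31 × 22.666 = 7.0265 mm/d
Monthly total = 7.0265 × 28 = 196.742 mm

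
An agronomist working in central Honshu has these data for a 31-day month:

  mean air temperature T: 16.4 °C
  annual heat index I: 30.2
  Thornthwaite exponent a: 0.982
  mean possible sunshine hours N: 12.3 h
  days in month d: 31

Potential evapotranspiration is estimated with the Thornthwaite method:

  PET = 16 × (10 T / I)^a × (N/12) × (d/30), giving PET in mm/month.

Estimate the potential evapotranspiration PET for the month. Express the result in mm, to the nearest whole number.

10T/I = 10 × 16.4 / 30.2 = 5.4305
(10T/I)^a = 5.4305^0.982 = 5.2676
Uncorrected PET = 16 × 5.2676 = 84.282 mm
Correction = (N/12)(d/30) = (12.3/12)(31/30) = 1.0592
PET = 84.282 × 1.0592 = 89.271 mm/month

89 mm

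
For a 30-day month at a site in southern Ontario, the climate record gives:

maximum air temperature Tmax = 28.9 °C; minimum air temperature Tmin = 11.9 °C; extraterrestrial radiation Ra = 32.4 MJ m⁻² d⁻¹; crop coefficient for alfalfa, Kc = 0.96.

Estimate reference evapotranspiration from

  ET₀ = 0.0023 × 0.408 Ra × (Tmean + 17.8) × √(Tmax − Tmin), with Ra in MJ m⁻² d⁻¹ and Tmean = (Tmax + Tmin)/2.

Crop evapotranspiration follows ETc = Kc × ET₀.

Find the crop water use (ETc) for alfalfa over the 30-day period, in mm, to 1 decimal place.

Tmean = (28.9 + 11.9)/2 = 20.40 °C
0.408 Ra = 0.408 × 32.4 = 13.2192 mm/d equivalent
ET₀ = 0.0023 × 13.2192 × (20.40 + 17.8) × √17.0 = 0.0023 × 13.2192 × 38.20 × 4.1231 = 4.7887 mm/d
ETc = Kc × ET₀ = 0.96 × 4.7887 = 4.5972 mm/d
Over 30 days: 4.5972 × 30 = 137.916 mm

137.9 mm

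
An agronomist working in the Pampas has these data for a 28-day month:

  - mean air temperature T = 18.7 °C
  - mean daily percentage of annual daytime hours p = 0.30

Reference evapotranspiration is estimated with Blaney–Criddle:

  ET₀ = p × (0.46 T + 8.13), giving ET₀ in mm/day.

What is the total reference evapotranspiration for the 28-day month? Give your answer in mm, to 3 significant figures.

ET₀ = 0.30 × (0.46 × 18.7 + 8.13) = 0.30 × 16.732 = 5.0196 mm/d
Monthly total = 5.0196 × 28 = 140.549 mm

141 mm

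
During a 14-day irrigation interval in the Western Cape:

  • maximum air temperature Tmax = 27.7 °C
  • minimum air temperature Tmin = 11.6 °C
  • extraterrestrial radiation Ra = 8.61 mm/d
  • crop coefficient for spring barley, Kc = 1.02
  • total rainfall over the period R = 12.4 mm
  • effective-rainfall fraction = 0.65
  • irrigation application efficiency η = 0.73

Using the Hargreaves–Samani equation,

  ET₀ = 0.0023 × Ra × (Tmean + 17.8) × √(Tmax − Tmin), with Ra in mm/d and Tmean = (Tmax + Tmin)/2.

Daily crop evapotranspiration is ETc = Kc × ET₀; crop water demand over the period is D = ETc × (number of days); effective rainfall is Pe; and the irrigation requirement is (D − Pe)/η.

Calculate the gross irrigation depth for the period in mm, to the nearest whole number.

Tmean = (27.7 + 11.6)/2 = 19.65 °C
ET₀ = 0.0023 × 8.61 × (19.65 + 17.8) × √16.1 = 0.0023 × 8.61 × 37.45 × 4.0125 = 2.9758 mm/d
ETc = Kc × ET₀ = 1.02 × 2.9758 = 3.0353 mm/d
Crop demand D = ETc × 14 d = 3.0353 × 14 = 42.494 mm
Pe = 0.65 × 12.4 = 8.060 mm
D − Pe = 42.494 − 8.060 = 34.434 mm
Gross irrigation = 34.434 / 0.73 = 47.170 mm

47 mm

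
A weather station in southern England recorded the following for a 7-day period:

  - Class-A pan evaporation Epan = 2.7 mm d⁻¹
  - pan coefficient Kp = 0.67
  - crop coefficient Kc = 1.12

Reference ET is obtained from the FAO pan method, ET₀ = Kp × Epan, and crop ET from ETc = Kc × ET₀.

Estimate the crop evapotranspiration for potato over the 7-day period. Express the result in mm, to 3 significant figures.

14.2 mm

ET₀ = 0.67 × 2.7 = 1.8090 mm/d
ETc = Kc × ET₀ = 1.12 × 1.8090 = 2.0261 mm/d
Over 7 days: 2.0261 × 7 = 14.183 mm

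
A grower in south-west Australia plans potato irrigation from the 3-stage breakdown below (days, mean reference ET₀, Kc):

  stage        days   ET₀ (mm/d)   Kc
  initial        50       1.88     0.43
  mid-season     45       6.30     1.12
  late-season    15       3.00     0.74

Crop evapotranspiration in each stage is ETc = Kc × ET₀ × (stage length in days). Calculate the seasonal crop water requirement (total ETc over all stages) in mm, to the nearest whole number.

391 mm

initial: 0.43 × 1.88 × 50 = 40.42 mm
mid-season: 1.12 × 6.30 × 45 = 317.52 mm
late-season: 0.74 × 3.00 × 15 = 33.30 mm
Seasonal total = 391.24 mm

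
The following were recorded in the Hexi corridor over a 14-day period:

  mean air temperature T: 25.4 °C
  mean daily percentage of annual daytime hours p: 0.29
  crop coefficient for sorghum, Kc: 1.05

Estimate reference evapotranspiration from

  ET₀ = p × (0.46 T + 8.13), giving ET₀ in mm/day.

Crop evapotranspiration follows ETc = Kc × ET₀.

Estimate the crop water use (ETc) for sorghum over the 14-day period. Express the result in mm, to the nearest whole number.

ET₀ = 0.29 × (0.46 × 25.4 + 8.13) = 0.29 × 19.814 = 5.7461 mm/d
ETc = Kc × ET₀ = 1.05 × 5.7461 = 6.0334 mm/d
Over 14 days: 6.0334 × 14 = 84.468 mm

84 mm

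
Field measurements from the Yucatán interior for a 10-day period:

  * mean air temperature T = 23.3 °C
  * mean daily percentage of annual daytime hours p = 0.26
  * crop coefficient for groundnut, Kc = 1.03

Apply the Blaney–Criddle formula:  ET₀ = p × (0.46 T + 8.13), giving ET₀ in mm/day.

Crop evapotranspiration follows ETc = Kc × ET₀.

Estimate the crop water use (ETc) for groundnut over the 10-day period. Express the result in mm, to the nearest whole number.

50 mm

ET₀ = 0.26 × (0.46 × 23.3 + 8.13) = 0.26 × 18.848 = 4.9005 mm/d
ETc = Kc × ET₀ = 1.03 × 4.9005 = 5.0475 mm/d
Over 10 days: 5.0475 × 10 = 50.475 mm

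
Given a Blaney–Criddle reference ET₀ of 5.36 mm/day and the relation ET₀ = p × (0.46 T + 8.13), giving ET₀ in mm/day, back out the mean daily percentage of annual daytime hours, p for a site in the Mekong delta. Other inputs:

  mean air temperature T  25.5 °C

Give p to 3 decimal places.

p = ET₀ / (0.46 T + 8.13) = 5.36 / (0.46 × 25.5 + 8.13) = 5.36 / 19.860 = 0.2699

0.270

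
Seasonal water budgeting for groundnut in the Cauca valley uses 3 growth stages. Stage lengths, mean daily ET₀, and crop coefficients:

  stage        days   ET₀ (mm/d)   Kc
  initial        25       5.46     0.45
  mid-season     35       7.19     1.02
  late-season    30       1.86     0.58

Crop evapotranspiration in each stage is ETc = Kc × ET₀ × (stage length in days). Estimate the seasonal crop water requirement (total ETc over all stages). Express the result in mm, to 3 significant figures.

350 mm

initial: 0.45 × 5.46 × 25 = 61.43 mm
mid-season: 1.02 × 7.19 × 35 = 256.68 mm
late-season: 0.58 × 1.86 × 30 = 32.36 mm
Seasonal total = 350.47 mm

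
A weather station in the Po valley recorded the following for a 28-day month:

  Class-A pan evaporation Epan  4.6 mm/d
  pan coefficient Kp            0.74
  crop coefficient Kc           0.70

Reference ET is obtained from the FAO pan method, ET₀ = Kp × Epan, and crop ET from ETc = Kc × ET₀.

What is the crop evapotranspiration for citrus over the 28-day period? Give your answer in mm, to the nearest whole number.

ET₀ = 0.74 × 4.6 = 3.4040 mm/d
ETc = Kc × ET₀ = 0.70 × 3.4040 = 2.3828 mm/d
Over 28 days: 2.3828 × 28 = 66.718 mm

67 mm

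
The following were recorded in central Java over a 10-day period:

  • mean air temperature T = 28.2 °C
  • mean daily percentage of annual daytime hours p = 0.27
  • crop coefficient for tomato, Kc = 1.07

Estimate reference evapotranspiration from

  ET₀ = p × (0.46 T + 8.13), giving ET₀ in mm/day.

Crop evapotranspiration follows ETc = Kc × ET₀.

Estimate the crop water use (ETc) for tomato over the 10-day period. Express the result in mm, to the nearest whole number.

ET₀ = 0.27 × (0.46 × 28.2 + 8.13) = 0.27 × 21.102 = 5.6975 mm/d
ETc = Kc × ET₀ = 1.07 × 5.6975 = 6.0963 mm/d
Over 10 days: 6.0963 × 10 = 60.963 mm

61 mm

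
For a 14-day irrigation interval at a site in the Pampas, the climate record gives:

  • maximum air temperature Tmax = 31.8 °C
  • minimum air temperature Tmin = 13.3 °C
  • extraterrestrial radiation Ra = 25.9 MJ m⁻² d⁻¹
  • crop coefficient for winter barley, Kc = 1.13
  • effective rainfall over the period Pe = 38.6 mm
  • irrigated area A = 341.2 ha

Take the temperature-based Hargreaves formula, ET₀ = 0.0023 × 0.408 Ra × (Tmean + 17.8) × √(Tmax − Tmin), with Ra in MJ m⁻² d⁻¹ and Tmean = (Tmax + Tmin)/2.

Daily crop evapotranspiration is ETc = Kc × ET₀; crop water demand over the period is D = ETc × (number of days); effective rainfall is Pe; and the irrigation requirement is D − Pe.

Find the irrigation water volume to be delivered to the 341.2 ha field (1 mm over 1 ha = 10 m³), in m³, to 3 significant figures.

96000 m³

Tmean = (31.8 + 13.3)/2 = 22.55 °C
0.408 Ra = 0.408 × 25.9 = 10.5672 mm/d equivalent
ET₀ = 0.0023 × 10.5672 × (22.55 + 17.8) × √18.5 = 0.0023 × 10.5672 × 40.35 × 4.3012 = 4.2181 mm/d
ETc = Kc × ET₀ = 1.13 × 4.2181 = 4.7665 mm/d
Crop demand D = ETc × 14 d = 4.7665 × 14 = 66.731 mm
D − Pe = 66.731 − 38.6 = 28.131 mm
Volume = 28.131 mm × 341.2 ha × 10 = 95983.0 m³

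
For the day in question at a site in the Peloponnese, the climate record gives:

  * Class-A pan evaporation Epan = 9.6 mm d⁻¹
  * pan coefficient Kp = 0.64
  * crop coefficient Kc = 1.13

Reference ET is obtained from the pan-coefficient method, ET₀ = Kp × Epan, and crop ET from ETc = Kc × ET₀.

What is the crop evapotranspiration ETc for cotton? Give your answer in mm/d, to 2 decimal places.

6.94 mm/d

ET₀ = 0.64 × 9.6 = 6.1440 mm/d
ETc = Kc × ET₀ = 1.13 × 6.1440 = 6.9427 mm/d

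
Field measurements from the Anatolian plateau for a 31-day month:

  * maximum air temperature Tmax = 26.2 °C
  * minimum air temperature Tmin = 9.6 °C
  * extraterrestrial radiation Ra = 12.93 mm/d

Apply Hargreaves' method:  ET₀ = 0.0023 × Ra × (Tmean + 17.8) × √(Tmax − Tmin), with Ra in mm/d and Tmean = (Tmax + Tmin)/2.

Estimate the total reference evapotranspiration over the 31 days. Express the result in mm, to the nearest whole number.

Tmean = (26.2 + 9.6)/2 = 17.90 °C
ET₀ = 0.0023 × 12.93 × (17.90 + 17.8) × √16.6 = 0.0023 × 12.93 × 35.70 × 4.0743 = 4.3256 mm/d
Over 31 days: 4.3256 × 31 = 134.094 mm

134 mm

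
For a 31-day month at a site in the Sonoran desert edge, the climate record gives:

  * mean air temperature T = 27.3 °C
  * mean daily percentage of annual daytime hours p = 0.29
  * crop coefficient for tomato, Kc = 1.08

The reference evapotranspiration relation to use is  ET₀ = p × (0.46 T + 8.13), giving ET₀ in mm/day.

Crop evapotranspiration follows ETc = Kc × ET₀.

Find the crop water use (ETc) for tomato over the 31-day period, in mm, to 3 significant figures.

ET₀ = 0.29 × (0.46 × 27.3 + 8.13) = 0.29 × 20.688 = 5.9995 mm/d
ETc = Kc × ET₀ = 1.08 × 5.9995 = 6.4795 mm/d
Over 31 days: 6.4795 × 31 = 200.865 mm

201 mm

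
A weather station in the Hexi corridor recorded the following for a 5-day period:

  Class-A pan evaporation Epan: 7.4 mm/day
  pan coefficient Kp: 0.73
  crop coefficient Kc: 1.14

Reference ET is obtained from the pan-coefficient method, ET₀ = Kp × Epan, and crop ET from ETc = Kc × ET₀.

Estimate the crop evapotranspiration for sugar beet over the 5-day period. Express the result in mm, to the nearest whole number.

ET₀ = 0.73 × 7.4 = 5.4020 mm/d
ETc = Kc × ET₀ = 1.14 × 5.4020 = 6.1583 mm/d
Over 5 days: 6.1583 × 5 = 30.792 mm

31 mm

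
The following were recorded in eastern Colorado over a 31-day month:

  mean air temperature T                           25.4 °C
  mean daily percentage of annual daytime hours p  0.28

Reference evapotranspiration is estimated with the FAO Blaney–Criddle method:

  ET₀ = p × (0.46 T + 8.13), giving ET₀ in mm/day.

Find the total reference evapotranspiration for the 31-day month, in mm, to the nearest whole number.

172 mm

ET₀ = 0.28 × (0.46 × 25.4 + 8.13) = 0.28 × 19.814 = 5.5479 mm/d
Monthly total = 5.5479 × 31 = 171.985 mm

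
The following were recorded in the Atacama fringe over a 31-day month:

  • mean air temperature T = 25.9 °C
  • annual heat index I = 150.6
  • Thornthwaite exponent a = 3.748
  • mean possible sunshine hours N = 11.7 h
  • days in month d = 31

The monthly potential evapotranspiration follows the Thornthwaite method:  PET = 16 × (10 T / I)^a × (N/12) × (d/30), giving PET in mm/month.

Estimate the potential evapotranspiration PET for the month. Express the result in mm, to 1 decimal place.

123.0 mm

10T/I = 10 × 25.9 / 150.6 = 1.7198
(10T/I)^a = 1.7198^3.748 = 7.6308
Uncorrected PET = 16 × 7.6308 = 122.093 mm
Correction = (N/12)(d/30) = (11.7/12)(31/30) = 1.0075
PET = 122.093 × 1.0075 = 123.009 mm/month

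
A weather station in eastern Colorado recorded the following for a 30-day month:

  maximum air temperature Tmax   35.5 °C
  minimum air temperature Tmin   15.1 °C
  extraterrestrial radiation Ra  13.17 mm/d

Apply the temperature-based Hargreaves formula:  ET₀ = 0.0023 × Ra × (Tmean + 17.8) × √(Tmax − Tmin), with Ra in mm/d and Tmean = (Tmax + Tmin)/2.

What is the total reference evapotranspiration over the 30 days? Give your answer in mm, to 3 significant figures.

177 mm

Tmean = (35.5 + 15.1)/2 = 25.30 °C
ET₀ = 0.0023 × 13.17 × (25.30 + 17.8) × √20.4 = 0.0023 × 13.17 × 43.10 × 4.5166 = 5.8966 mm/d
Over 30 days: 5.8966 × 30 = 176.898 mm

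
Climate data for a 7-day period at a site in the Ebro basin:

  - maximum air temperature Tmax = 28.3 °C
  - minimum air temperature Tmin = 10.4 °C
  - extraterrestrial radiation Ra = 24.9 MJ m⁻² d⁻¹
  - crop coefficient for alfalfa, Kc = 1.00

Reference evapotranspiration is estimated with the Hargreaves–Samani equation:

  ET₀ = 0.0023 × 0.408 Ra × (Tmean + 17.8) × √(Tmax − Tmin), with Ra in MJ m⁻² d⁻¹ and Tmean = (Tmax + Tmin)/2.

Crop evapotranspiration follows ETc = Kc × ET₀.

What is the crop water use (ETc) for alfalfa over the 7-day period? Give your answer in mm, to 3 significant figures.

25.7 mm

Tmean = (28.3 + 10.4)/2 = 19.35 °C
0.408 Ra = 0.408 × 24.9 = 10.1592 mm/d equivalent
ET₀ = 0.0023 × 10.1592 × (19.35 + 17.8) × √17.9 = 0.0023 × 10.1592 × 37.15 × 4.2308 = 3.6726 mm/d
ETc = Kc × ET₀ = 1.00 × 3.6726 = 3.6726 mm/d
Over 7 days: 3.6726 × 7 = 25.708 mm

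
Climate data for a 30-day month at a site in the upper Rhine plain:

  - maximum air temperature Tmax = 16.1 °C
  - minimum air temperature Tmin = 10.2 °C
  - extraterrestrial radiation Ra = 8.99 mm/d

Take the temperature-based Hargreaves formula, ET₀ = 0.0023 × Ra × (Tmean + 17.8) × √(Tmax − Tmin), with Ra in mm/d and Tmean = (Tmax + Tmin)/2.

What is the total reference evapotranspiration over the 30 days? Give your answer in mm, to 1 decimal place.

Tmean = (16.1 + 10.2)/2 = 13.15 °C
ET₀ = 0.0023 × 8.99 × (13.15 + 17.8) × √5.9 = 0.0023 × 8.99 × 30.95 × 2.4290 = 1.5544 mm/d
Over 30 days: 1.5544 × 30 = 46.632 mm

46.6 mm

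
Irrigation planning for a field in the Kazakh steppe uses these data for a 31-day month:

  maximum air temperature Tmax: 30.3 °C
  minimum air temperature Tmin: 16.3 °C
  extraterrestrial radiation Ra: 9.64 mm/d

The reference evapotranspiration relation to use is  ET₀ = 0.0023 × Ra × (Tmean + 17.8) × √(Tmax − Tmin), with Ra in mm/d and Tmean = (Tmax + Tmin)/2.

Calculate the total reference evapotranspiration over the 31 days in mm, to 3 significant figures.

106 mm

Tmean = (30.3 + 16.3)/2 = 23.30 °C
ET₀ = 0.0023 × 9.64 × (23.30 + 17.8) × √14.0 = 0.0023 × 9.64 × 41.10 × 3.7417 = 3.4097 mm/d
Over 31 days: 3.4097 × 31 = 105.701 mm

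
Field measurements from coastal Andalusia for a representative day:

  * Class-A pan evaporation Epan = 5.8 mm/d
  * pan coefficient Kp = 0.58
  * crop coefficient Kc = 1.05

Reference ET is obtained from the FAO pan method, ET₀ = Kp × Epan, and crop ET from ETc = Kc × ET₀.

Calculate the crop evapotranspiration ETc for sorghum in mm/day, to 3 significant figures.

3.53 mm/day

ET₀ = 0.58 × 5.8 = 3.3640 mm/d
ETc = Kc × ET₀ = 1.05 × 3.3640 = 3.5322 mm/d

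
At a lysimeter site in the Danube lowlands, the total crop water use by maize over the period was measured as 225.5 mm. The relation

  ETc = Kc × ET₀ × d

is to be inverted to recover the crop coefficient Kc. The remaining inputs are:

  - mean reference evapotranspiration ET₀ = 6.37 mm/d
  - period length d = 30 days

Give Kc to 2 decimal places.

1.18

ETc = Kc × ET₀ × d  ⇒  Kc = ETc / (ET₀ × d)
Kc = 225.5 / (6.37 × 30) = 225.5 / 191.10 = 1.1800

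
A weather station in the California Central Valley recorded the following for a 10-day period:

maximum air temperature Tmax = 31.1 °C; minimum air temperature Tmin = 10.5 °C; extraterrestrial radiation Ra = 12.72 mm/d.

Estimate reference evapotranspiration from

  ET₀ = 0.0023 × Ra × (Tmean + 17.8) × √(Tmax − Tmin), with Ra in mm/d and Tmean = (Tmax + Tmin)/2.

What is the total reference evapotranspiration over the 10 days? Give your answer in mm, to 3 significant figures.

Tmean = (31.1 + 10.5)/2 = 20.80 °C
ET₀ = 0.0023 × 12.72 × (20.80 + 17.8) × √20.6 = 0.0023 × 12.72 × 38.60 × 4.5387 = 5.1255 mm/d
Over 10 days: 5.1255 × 10 = 51.255 mm

51.3 mm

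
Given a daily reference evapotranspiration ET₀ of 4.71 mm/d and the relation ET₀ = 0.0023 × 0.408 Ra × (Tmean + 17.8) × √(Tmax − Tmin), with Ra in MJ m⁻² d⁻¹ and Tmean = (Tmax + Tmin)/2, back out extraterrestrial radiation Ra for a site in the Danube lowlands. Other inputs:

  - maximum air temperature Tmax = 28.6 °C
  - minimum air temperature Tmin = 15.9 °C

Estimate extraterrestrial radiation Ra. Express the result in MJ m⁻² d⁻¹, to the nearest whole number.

35 MJ m⁻² d⁻¹

Tmean = (28.6+15.9)/2 = 22.25 °C; ΔT = 12.7
Ra = ET₀ / [0.0023 × 0.408 × (Tmean+17.8) × √ΔT]
   = 4.71 / (0.0023 × 0.408 × 40.05 × 3.5637) = 35.167 MJ m⁻² d⁻¹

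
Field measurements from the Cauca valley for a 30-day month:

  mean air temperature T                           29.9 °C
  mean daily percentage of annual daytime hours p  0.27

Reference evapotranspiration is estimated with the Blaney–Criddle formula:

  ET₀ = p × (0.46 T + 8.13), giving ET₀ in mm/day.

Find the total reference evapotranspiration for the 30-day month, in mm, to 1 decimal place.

177.3 mm

ET₀ = 0.27 × (0.46 × 29.9 + 8.13) = 0.27 × 21.884 = 5.9087 mm/d
Monthly total = 5.9087 × 30 = 177.261 mm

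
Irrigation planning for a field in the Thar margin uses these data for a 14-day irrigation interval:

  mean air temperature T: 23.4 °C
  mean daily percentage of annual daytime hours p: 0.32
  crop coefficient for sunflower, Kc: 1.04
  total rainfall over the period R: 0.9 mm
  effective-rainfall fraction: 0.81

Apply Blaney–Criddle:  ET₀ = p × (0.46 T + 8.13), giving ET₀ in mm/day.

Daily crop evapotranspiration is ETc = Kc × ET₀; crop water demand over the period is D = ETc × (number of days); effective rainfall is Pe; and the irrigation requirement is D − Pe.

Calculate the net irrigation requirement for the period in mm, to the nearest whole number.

ET₀ = 0.32 × (0.46 × 23.4 + 8.13) = 0.32 × 18.894 = 6.0461 mm/d
ETc = Kc × ET₀ = 1.04 × 6.0461 = 6.2879 mm/d
Crop demand D = ETc × 14 d = 6.2879 × 14 = 88.031 mm
Pe = 0.81 × 0.9 = 0.729 mm
D − Pe = 88.031 − 0.729 = 87.302 mm

87 mm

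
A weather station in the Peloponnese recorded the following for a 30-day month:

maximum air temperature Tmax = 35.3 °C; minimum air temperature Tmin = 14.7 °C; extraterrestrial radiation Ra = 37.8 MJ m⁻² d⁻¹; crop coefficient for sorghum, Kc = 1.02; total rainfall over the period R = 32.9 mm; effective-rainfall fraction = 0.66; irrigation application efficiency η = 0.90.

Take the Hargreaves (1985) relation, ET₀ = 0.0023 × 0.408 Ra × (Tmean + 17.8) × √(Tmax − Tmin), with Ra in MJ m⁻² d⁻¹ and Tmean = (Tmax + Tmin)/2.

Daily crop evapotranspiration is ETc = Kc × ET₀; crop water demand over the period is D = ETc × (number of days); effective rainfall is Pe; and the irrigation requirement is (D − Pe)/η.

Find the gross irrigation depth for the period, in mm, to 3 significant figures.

210 mm

Tmean = (35.3 + 14.7)/2 = 25.00 °C
0.408 Ra = 0.408 × 37.8 = 15.4224 mm/d equivalent
ET₀ = 0.0023 × 15.4224 × (25.00 + 17.8) × √20.6 = 0.0023 × 15.4224 × 42.80 × 4.5387 = 6.8906 mm/d
ETc = Kc × ET₀ = 1.02 × 6.8906 = 7.0284 mm/d
Crop demand D = ETc × 30 d = 7.0284 × 30 = 210.852 mm
Pe = 0.66 × 32.9 = 21.714 mm
D − Pe = 210.852 − 21.714 = 189.138 mm
Gross irrigation = 189.138 / 0.90 = 210.153 mm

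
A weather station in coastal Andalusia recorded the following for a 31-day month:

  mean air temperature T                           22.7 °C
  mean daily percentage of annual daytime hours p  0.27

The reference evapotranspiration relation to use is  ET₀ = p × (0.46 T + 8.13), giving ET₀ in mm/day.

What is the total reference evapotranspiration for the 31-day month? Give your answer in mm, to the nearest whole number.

155 mm

ET₀ = 0.27 × (0.46 × 22.7 + 8.13) = 0.27 × 18.572 = 5.0144 mm/d
Monthly total = 5.0144 × 31 = 155.446 mm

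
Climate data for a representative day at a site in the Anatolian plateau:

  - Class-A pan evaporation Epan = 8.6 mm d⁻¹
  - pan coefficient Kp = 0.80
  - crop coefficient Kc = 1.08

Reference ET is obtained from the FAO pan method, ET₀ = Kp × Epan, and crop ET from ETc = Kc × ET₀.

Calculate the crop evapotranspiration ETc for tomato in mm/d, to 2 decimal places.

7.43 mm/d

ET₀ = 0.80 × 8.6 = 6.8800 mm/d
ETc = Kc × ET₀ = 1.08 × 6.8800 = 7.4304 mm/d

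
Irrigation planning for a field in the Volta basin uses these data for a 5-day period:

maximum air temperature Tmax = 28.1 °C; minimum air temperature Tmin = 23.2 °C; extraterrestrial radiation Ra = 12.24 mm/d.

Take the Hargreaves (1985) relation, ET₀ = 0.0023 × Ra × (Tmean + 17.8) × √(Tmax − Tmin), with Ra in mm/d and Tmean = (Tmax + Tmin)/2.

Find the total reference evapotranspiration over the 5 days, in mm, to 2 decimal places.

13.54 mm

Tmean = (28.1 + 23.2)/2 = 25.65 °C
ET₀ = 0.0023 × 12.24 × (25.65 + 17.8) × √4.9 = 0.0023 × 12.24 × 43.45 × 2.2136 = 2.7077 mm/d
Over 5 days: 2.7077 × 5 = 13.539 mm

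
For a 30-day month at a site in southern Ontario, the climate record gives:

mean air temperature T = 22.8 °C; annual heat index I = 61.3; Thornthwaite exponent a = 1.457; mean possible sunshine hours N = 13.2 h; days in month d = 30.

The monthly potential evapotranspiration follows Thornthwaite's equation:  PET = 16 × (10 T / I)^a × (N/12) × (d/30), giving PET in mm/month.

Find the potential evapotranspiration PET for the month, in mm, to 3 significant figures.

119 mm

10T/I = 10 × 22.8 / 61.3 = 3.7194
(10T/I)^a = 3.7194^1.457 = 6.7792
Uncorrected PET = 16 × 6.7792 = 108.467 mm
Correction = (N/12)(d/30) = (13.2/12)(30/30) = 1.1000
PET = 108.467 × 1.1000 = 119.314 mm/month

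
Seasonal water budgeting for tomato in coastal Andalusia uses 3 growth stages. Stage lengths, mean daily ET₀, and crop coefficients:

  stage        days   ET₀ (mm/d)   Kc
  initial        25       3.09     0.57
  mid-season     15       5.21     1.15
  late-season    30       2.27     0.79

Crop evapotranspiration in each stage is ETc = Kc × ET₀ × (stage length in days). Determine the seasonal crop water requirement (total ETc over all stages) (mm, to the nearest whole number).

initial: 0.57 × 3.09 × 25 = 44.03 mm
mid-season: 1.15 × 5.21 × 15 = 89.87 mm
late-season: 0.79 × 2.27 × 30 = 53.80 mm
Seasonal total = 187.70 mm

188 mm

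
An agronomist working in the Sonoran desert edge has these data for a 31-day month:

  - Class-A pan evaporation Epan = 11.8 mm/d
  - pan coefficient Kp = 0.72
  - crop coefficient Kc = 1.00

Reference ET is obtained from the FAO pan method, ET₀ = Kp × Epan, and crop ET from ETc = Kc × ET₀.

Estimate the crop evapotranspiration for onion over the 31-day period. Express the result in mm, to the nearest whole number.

263 mm

ET₀ = 0.72 × 11.8 = 8.4960 mm/d
ETc = Kc × ET₀ = 1.00 × 8.4960 = 8.4960 mm/d
Over 31 days: 8.4960 × 31 = 263.376 mm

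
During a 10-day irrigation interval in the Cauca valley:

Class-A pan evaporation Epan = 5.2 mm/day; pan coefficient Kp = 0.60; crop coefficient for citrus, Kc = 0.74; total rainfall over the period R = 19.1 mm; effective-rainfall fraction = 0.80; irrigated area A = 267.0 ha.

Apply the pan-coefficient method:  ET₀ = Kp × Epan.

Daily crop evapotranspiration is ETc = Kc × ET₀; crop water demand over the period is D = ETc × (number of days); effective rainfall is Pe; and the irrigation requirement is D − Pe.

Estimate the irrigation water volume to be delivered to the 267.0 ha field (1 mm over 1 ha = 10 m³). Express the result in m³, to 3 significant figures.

20800 m³

ET₀ = 0.60 × 5.2 = 3.1200 mm/d
ETc = Kc × ET₀ = 0.74 × 3.1200 = 2.3088 mm/d
Crop demand D = ETc × 10 d = 2.3088 × 10 = 23.088 mm
Pe = 0.80 × 19.1 = 15.280 mm
D − Pe = 23.088 − 15.280 = 7.808 mm
Volume = 7.808 mm × 267.0 ha × 10 = 20847.4 m³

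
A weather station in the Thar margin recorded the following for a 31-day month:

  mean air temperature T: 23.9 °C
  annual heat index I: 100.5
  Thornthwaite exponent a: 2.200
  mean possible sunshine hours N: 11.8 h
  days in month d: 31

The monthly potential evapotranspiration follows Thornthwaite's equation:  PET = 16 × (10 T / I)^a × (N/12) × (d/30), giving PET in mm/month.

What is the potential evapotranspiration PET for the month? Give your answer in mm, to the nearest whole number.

10T/I = 10 × 23.9 / 100.5 = 2.3781
(10T/I)^a = 2.3781^2.200 = 6.7252
Uncorrected PET = 16 × 6.7252 = 107.603 mm
Correction = (N/12)(d/30) = (11.8/12)(31/30) = 1.0161
PET = 107.603 × 1.0161 = 109.335 mm/month

109 mm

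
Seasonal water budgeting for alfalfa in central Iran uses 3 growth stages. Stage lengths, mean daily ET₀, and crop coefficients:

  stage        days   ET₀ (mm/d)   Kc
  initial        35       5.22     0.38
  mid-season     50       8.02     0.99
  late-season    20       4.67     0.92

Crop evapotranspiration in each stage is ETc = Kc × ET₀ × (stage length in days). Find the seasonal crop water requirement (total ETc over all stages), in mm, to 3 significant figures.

552 mm

initial: 0.38 × 5.22 × 35 = 69.43 mm
mid-season: 0.99 × 8.02 × 50 = 396.99 mm
late-season: 0.92 × 4.67 × 20 = 85.93 mm
Seasonal total = 552.35 mm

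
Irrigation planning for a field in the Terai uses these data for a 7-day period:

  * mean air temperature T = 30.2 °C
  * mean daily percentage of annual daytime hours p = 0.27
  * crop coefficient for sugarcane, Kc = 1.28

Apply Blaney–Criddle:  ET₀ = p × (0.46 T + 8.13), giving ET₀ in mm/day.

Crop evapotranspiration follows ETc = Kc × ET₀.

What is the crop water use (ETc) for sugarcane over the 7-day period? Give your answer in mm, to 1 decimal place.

53.3 mm

ET₀ = 0.27 × (0.46 × 30.2 + 8.13) = 0.27 × 22.022 = 5.9459 mm/d
ETc = Kc × ET₀ = 1.28 × 5.9459 = 7.6108 mm/d
Over 7 days: 7.6108 × 7 = 53.276 mm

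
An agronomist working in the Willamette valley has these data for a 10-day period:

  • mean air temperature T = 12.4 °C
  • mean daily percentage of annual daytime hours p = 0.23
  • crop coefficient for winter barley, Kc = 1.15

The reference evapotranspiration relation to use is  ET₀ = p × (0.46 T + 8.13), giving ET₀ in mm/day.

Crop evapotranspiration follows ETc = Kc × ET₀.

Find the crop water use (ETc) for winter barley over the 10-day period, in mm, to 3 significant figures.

ET₀ = 0.23 × (0.46 × 12.4 + 8.13) = 0.23 × 13.834 = 3.1818 mm/d
ETc = Kc × ET₀ = 1.15 × 3.1818 = 3.6591 mm/d
Over 10 days: 3.6591 × 10 = 36.591 mm

36.6 mm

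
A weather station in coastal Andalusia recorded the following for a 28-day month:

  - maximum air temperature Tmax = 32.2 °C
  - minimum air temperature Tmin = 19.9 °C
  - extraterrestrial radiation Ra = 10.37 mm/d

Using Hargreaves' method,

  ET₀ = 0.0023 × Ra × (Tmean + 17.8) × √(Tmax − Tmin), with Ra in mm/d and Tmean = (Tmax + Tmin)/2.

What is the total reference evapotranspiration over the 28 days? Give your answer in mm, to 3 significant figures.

103 mm

Tmean = (32.2 + 19.9)/2 = 26.05 °C
ET₀ = 0.0023 × 10.37 × (26.05 + 17.8) × √12.3 = 0.0023 × 10.37 × 43.85 × 3.5071 = 3.6680 mm/d
Over 28 days: 3.6680 × 28 = 102.704 mm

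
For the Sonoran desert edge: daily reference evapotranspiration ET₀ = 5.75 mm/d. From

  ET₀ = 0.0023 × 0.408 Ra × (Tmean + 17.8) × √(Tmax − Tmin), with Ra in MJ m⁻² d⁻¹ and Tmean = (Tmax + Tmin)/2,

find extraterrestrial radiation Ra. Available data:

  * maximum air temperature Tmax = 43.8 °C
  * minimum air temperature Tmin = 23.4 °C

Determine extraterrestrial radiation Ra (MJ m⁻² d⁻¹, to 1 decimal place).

Tmean = (43.8+23.4)/2 = 33.60 °C; ΔT = 20.4
Ra = ET₀ / [0.0023 × 0.408 × (Tmean+17.8) × √ΔT]
   = 5.75 / (0.0023 × 0.408 × 51.40 × 4.5166) = 26.394 MJ m⁻² d⁻¹

26.4 MJ m⁻² d⁻¹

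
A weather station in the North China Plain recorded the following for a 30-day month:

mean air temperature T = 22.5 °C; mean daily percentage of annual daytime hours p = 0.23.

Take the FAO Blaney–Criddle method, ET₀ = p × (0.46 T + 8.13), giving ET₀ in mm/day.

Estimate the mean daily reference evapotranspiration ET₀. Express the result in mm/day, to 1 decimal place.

ET₀ = 0.23 × (0.46 × 22.5 + 8.13) = 0.23 × 18.480 = 4.2504 mm/d

4.3 mm/day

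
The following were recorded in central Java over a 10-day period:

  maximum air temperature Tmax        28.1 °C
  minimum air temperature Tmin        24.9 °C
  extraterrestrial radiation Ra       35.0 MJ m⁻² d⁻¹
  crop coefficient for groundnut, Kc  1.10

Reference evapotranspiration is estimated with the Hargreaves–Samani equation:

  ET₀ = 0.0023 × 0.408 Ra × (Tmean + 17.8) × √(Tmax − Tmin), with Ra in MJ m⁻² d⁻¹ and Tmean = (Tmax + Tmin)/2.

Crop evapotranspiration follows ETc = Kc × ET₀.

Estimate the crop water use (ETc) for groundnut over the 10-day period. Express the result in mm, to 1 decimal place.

28.6 mm

Tmean = (28.1 + 24.9)/2 = 26.50 °C
0.408 Ra = 0.408 × 35.0 = 14.2800 mm/d equivalent
ET₀ = 0.0023 × 14.2800 × (26.50 + 17.8) × √3.2 = 0.0023 × 14.2800 × 44.30 × 1.7889 = 2.6028 mm/d
ETc = Kc × ET₀ = 1.10 × 2.6028 = 2.8631 mm/d
Over 10 days: 2.8631 × 10 = 28.631 mm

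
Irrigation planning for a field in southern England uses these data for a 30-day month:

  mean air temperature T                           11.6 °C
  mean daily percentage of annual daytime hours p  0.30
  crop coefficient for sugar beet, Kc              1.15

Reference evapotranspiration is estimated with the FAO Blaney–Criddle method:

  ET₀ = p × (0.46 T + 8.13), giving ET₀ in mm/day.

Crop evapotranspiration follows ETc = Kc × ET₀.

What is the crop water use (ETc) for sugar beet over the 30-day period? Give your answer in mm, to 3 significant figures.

ET₀ = 0.30 × (0.46 × 11.6 + 8.13) = 0.30 × 13.466 = 4.0398 mm/d
ETc = Kc × ET₀ = 1.15 × 4.0398 = 4.6458 mm/d
Over 30 days: 4.6458 × 30 = 139.374 mm

139 mm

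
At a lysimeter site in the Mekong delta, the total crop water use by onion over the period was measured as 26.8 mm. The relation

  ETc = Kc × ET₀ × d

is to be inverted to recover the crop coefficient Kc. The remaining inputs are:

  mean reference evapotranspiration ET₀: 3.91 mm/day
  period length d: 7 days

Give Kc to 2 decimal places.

ETc = Kc × ET₀ × d  ⇒  Kc = ETc / (ET₀ × d)
Kc = 26.8 / (3.91 × 7) = 26.8 / 27.37 = 0.9792

0.98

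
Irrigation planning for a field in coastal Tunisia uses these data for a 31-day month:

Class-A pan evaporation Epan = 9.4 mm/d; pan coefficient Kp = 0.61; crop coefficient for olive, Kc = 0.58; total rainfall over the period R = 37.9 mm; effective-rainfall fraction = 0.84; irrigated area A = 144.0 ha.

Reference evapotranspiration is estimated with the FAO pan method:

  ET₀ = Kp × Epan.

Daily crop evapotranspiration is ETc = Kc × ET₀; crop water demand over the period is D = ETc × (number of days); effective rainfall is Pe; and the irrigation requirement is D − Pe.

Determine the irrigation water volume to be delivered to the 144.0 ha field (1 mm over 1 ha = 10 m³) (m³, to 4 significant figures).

102600 m³

ET₀ = 0.61 × 9.4 = 5.7340 mm/d
ETc = Kc × ET₀ = 0.58 × 5.7340 = 3.3257 mm/d
Crop demand D = ETc × 31 d = 3.3257 × 31 = 103.097 mm
Pe = 0.84 × 37.9 = 31.836 mm
D − Pe = 103.097 − 31.836 = 71.261 mm
Volume = 71.261 mm × 144.0 ha × 10 = 102615.8 m³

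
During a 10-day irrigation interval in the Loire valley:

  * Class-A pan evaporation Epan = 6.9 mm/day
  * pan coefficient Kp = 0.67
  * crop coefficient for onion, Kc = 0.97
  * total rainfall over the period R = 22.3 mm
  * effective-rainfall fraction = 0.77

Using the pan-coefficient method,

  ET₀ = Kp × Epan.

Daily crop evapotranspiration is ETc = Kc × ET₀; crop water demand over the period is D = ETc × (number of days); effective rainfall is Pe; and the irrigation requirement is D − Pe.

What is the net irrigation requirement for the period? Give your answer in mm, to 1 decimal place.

27.7 mm

ET₀ = 0.67 × 6.9 = 4.6230 mm/d
ETc = Kc × ET₀ = 0.97 × 4.6230 = 4.4843 mm/d
Crop demand D = ETc × 10 d = 4.4843 × 10 = 44.843 mm
Pe = 0.77 × 22.3 = 17.171 mm
D − Pe = 44.843 − 17.171 = 27.672 mm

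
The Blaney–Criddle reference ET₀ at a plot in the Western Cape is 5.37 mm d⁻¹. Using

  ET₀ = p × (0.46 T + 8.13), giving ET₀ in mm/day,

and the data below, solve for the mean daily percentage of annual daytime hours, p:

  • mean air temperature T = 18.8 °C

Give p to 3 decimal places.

0.320

p = ET₀ / (0.46 T + 8.13) = 5.37 / (0.46 × 18.8 + 8.13) = 5.37 / 16.778 = 0.3201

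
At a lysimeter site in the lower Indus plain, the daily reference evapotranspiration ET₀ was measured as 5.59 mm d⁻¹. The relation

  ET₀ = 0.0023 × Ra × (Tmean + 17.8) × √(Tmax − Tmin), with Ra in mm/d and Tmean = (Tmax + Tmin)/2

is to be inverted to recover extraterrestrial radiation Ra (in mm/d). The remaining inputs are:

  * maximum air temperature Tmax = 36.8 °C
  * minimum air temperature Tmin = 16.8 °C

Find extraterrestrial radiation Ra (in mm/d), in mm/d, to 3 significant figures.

12.2 mm/d

Tmean = 26.80 °C; √ΔT = 4.4721
Ra = ET₀ / [0.0023 × (Tmean+17.8) × √ΔT] = 5.59 / (0.0023 × 44.60 × 4.4721) = 12.185 mm/d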